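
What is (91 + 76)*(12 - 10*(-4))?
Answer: 8684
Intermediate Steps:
(91 + 76)*(12 - 10*(-4)) = 167*(12 + 40) = 167*52 = 8684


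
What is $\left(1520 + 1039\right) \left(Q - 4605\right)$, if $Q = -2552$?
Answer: $-18314763$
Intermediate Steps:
$\left(1520 + 1039\right) \left(Q - 4605\right) = \left(1520 + 1039\right) \left(-2552 - 4605\right) = 2559 \left(-7157\right) = -18314763$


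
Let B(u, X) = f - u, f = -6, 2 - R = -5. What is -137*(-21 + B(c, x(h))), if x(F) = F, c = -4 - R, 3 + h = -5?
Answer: 2192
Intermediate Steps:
R = 7 (R = 2 - 1*(-5) = 2 + 5 = 7)
h = -8 (h = -3 - 5 = -8)
c = -11 (c = -4 - 1*7 = -4 - 7 = -11)
B(u, X) = -6 - u
-137*(-21 + B(c, x(h))) = -137*(-21 + (-6 - 1*(-11))) = -137*(-21 + (-6 + 11)) = -137*(-21 + 5) = -137*(-16) = 2192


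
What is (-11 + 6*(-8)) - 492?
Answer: -551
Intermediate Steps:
(-11 + 6*(-8)) - 492 = (-11 - 48) - 492 = -59 - 492 = -551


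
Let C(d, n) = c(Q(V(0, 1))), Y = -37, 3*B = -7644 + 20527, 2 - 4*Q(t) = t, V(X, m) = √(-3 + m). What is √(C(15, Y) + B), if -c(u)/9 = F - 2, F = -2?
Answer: √38973/3 ≈ 65.805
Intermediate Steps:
Q(t) = ½ - t/4
c(u) = 36 (c(u) = -9*(-2 - 2) = -9*(-4) = 36)
B = 12883/3 (B = (-7644 + 20527)/3 = (⅓)*12883 = 12883/3 ≈ 4294.3)
C(d, n) = 36
√(C(15, Y) + B) = √(36 + 12883/3) = √(12991/3) = √38973/3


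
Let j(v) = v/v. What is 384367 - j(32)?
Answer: 384366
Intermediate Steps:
j(v) = 1
384367 - j(32) = 384367 - 1*1 = 384367 - 1 = 384366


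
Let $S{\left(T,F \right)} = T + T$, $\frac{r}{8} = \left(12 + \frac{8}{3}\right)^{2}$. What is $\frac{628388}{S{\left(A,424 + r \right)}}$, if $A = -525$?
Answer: $- \frac{314194}{525} \approx -598.46$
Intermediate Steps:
$r = \frac{15488}{9}$ ($r = 8 \left(12 + \frac{8}{3}\right)^{2} = 8 \left(\frac{44}{3}\right)^{2} = 8 \cdot \frac{1936}{9} = \frac{15488}{9} \approx 1720.9$)
$S{\left(T,F \right)} = 2 T$
$\frac{628388}{S{\left(A,424 + r \right)}} = \frac{628388}{2 \left(-525\right)} = \frac{628388}{-1050} = 628388 \left(- \frac{1}{1050}\right) = - \frac{314194}{525}$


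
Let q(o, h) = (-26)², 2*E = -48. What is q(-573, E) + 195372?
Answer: 196048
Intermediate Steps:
E = -24 (E = (½)*(-48) = -24)
q(o, h) = 676
q(-573, E) + 195372 = 676 + 195372 = 196048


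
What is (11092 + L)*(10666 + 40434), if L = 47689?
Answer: 3003709100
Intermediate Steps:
(11092 + L)*(10666 + 40434) = (11092 + 47689)*(10666 + 40434) = 58781*51100 = 3003709100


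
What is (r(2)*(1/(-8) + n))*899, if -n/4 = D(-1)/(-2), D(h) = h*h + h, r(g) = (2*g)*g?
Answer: -899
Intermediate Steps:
r(g) = 2*g²
D(h) = h + h² (D(h) = h² + h = h + h²)
n = 0 (n = -4*(-(1 - 1))/(-2) = -(-2)*(-1*0) = -(-2)*0 = -4*0 = 0)
(r(2)*(1/(-8) + n))*899 = ((2*2²)*(1/(-8) + 0))*899 = ((2*4)*(-⅛ + 0))*899 = (8*(-⅛))*899 = -1*899 = -899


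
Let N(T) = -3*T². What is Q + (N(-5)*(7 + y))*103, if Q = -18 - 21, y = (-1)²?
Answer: -61839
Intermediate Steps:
y = 1
Q = -39
Q + (N(-5)*(7 + y))*103 = -39 + ((-3*(-5)²)*(7 + 1))*103 = -39 + (-3*25*8)*103 = -39 - 75*8*103 = -39 - 600*103 = -39 - 61800 = -61839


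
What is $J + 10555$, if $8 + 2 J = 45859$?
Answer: $\frac{66961}{2} \approx 33481.0$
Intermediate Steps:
$J = \frac{45851}{2}$ ($J = -4 + \frac{1}{2} \cdot 45859 = -4 + \frac{45859}{2} = \frac{45851}{2} \approx 22926.0$)
$J + 10555 = \frac{45851}{2} + 10555 = \frac{66961}{2}$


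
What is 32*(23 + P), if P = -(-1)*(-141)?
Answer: -3776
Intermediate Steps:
P = -141 (P = -1*141 = -141)
32*(23 + P) = 32*(23 - 141) = 32*(-118) = -3776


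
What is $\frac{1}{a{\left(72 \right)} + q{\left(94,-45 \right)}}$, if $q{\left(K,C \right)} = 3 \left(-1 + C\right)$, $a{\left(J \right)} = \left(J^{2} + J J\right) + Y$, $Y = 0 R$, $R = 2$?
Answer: $\frac{1}{10230} \approx 9.7752 \cdot 10^{-5}$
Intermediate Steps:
$Y = 0$ ($Y = 0 \cdot 2 = 0$)
$a{\left(J \right)} = 2 J^{2}$ ($a{\left(J \right)} = \left(J^{2} + J J\right) + 0 = \left(J^{2} + J^{2}\right) + 0 = 2 J^{2} + 0 = 2 J^{2}$)
$q{\left(K,C \right)} = -3 + 3 C$
$\frac{1}{a{\left(72 \right)} + q{\left(94,-45 \right)}} = \frac{1}{2 \cdot 72^{2} + \left(-3 + 3 \left(-45\right)\right)} = \frac{1}{2 \cdot 5184 - 138} = \frac{1}{10368 - 138} = \frac{1}{10230}$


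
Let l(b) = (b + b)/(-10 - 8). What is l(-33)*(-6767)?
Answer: -74437/3 ≈ -24812.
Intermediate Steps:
l(b) = -b/9 (l(b) = (2*b)/(-18) = (2*b)*(-1/18) = -b/9)
l(-33)*(-6767) = -⅑*(-33)*(-6767) = (11/3)*(-6767) = -74437/3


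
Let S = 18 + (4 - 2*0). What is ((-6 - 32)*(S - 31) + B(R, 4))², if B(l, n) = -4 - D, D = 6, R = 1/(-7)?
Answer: 110224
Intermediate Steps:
S = 22 (S = 18 + (4 + 0) = 18 + 4 = 22)
R = -⅐ (R = 1*(-⅐) = -⅐ ≈ -0.14286)
B(l, n) = -10 (B(l, n) = -4 - 1*6 = -4 - 6 = -10)
((-6 - 32)*(S - 31) + B(R, 4))² = ((-6 - 32)*(22 - 31) - 10)² = (-38*(-9) - 10)² = (342 - 10)² = 332² = 110224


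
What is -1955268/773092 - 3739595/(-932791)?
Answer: 266798646188/180283314943 ≈ 1.4799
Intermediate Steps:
-1955268/773092 - 3739595/(-932791) = -1955268*1/773092 - 3739595*(-1/932791) = -488817/193273 + 3739595/932791 = 266798646188/180283314943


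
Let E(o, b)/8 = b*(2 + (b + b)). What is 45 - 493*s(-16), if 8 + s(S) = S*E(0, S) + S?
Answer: 30301797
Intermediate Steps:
E(o, b) = 8*b*(2 + 2*b) (E(o, b) = 8*(b*(2 + (b + b))) = 8*(b*(2 + 2*b)) = 8*b*(2 + 2*b))
s(S) = -8 + S + 16*S**2*(1 + S) (s(S) = -8 + (S*(16*S*(1 + S)) + S) = -8 + (16*S**2*(1 + S) + S) = -8 + (S + 16*S**2*(1 + S)) = -8 + S + 16*S**2*(1 + S))
45 - 493*s(-16) = 45 - 493*(-8 - 16 + 16*(-16)**2*(1 - 16)) = 45 - 493*(-8 - 16 + 16*256*(-15)) = 45 - 493*(-8 - 16 - 61440) = 45 - 493*(-61464) = 45 + 30301752 = 30301797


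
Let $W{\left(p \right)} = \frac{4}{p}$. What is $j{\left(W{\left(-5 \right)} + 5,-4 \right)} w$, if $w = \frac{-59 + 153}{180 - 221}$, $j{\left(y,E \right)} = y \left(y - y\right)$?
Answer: $0$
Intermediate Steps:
$j{\left(y,E \right)} = 0$ ($j{\left(y,E \right)} = y 0 = 0$)
$w = - \frac{94}{41}$ ($w = \frac{94}{-41} = 94 \left(- \frac{1}{41}\right) = - \frac{94}{41} \approx -2.2927$)
$j{\left(W{\left(-5 \right)} + 5,-4 \right)} w = 0 \left(- \frac{94}{41}\right) = 0$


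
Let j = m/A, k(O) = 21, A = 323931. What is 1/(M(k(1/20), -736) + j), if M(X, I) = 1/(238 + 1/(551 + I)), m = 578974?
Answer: 14262357999/25551573481 ≈ 0.55818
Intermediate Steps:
j = 578974/323931 ≈ 1.7873
1/(M(k(1/20), -736) + j) = 1/((551 - 736)/(131139 + 238*(-736)) + 578974/323931) = 1/(-185/(131139 - 175168) + 578974/323931) = 1/(-185/(-44029) + 578974/323931) = 1/(-1/44029*(-185) + 578974/323931) = 1/(185/44029 + 578974/323931) = 1/(25551573481/14262357999) = 14262357999/25551573481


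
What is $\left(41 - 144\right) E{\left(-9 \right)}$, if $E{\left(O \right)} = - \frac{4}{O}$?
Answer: $- \frac{412}{9} \approx -45.778$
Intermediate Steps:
$\left(41 - 144\right) E{\left(-9 \right)} = \left(41 - 144\right) \left(- \frac{4}{-9}\right) = - 103 \left(\left(-4\right) \left(- \frac{1}{9}\right)\right) = \left(-103\right) \frac{4}{9} = - \frac{412}{9}$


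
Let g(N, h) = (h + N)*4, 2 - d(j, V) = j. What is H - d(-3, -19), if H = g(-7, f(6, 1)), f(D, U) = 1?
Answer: -29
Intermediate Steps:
d(j, V) = 2 - j
g(N, h) = 4*N + 4*h (g(N, h) = (N + h)*4 = 4*N + 4*h)
H = -24 (H = 4*(-7) + 4*1 = -28 + 4 = -24)
H - d(-3, -19) = -24 - (2 - 1*(-3)) = -24 - (2 + 3) = -24 - 1*5 = -24 - 5 = -29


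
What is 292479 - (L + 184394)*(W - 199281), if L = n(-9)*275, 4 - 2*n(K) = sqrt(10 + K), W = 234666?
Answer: -13078171047/2 ≈ -6.5391e+9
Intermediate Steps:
n(K) = 2 - sqrt(10 + K)/2
L = 825/2 (L = (2 - sqrt(10 - 9)/2)*275 = (2 - sqrt(1)/2)*275 = (2 - 1/2*1)*275 = (2 - 1/2)*275 = (3/2)*275 = 825/2 ≈ 412.50)
292479 - (L + 184394)*(W - 199281) = 292479 - (825/2 + 184394)*(234666 - 199281) = 292479 - 369613*35385/2 = 292479 - 1*13078756005/2 = 292479 - 13078756005/2 = -13078171047/2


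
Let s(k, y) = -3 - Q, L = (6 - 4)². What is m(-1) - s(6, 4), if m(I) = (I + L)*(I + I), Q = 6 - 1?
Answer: 2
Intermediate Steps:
L = 4 (L = 2² = 4)
Q = 5
m(I) = 2*I*(4 + I) (m(I) = (I + 4)*(I + I) = (4 + I)*(2*I) = 2*I*(4 + I))
s(k, y) = -8 (s(k, y) = -3 - 1*5 = -3 - 5 = -8)
m(-1) - s(6, 4) = 2*(-1)*(4 - 1) - 1*(-8) = 2*(-1)*3 + 8 = -6 + 8 = 2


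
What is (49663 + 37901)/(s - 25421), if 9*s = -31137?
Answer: -131346/43321 ≈ -3.0319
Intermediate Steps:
s = -10379/3 (s = (⅑)*(-31137) = -10379/3 ≈ -3459.7)
(49663 + 37901)/(s - 25421) = (49663 + 37901)/(-10379/3 - 25421) = 87564/(-86642/3) = 87564*(-3/86642) = -131346/43321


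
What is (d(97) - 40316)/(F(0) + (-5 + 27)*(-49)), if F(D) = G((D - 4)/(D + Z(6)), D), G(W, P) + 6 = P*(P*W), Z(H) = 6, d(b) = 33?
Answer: 40283/1084 ≈ 37.161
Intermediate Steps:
G(W, P) = -6 + W*P**2 (G(W, P) = -6 + P*(P*W) = -6 + W*P**2)
F(D) = -6 + D**2*(-4 + D)/(6 + D) (F(D) = -6 + ((D - 4)/(D + 6))*D**2 = -6 + ((-4 + D)/(6 + D))*D**2 = -6 + D**2*(-4 + D)/(6 + D))
(d(97) - 40316)/(F(0) + (-5 + 27)*(-49)) = (33 - 40316)/((-36 - 6*0 + 0**2*(-4 + 0))/(6 + 0) + (-5 + 27)*(-49)) = -40283/((-36 + 0 + 0*(-4))/6 + 22*(-49)) = -40283/((-36 + 0 + 0)/6 - 1078) = -40283/((1/6)*(-36) - 1078) = -40283/(-6 - 1078) = -40283/(-1084) = -40283*(-1/1084) = 40283/1084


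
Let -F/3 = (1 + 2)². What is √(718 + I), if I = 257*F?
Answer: I*√6221 ≈ 78.873*I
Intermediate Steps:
F = -27 (F = -3*(1 + 2)² = -3*3² = -3*9 = -27)
I = -6939 (I = 257*(-27) = -6939)
√(718 + I) = √(718 - 6939) = √(-6221) = I*√6221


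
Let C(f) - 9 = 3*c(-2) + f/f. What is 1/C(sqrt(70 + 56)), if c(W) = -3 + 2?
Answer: 1/7 ≈ 0.14286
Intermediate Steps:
c(W) = -1
C(f) = 7 (C(f) = 9 + (3*(-1) + f/f) = 9 + (-3 + 1) = 9 - 2 = 7)
1/C(sqrt(70 + 56)) = 1/7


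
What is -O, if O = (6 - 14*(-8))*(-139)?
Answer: 16402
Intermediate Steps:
O = -16402 (O = (6 + 112)*(-139) = 118*(-139) = -16402)
-O = -1*(-16402) = 16402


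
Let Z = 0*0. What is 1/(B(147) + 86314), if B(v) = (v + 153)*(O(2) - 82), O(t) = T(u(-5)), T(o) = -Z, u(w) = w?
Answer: 1/61714 ≈ 1.6204e-5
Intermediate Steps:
Z = 0
T(o) = 0 (T(o) = -1*0 = 0)
O(t) = 0
B(v) = -12546 - 82*v (B(v) = (v + 153)*(0 - 82) = (153 + v)*(-82) = -12546 - 82*v)
1/(B(147) + 86314) = 1/((-12546 - 82*147) + 86314) = 1/((-12546 - 12054) + 86314) = 1/(-24600 + 86314) = 1/61714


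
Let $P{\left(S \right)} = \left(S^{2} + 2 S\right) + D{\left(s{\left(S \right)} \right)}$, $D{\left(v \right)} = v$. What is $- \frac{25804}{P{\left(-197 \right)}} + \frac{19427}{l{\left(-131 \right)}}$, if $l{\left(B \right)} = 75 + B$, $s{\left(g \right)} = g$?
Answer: $- \frac{371953055}{1070104} \approx -347.59$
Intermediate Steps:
$P{\left(S \right)} = S^{2} + 3 S$ ($P{\left(S \right)} = \left(S^{2} + 2 S\right) + S = S^{2} + 3 S$)
$- \frac{25804}{P{\left(-197 \right)}} + \frac{19427}{l{\left(-131 \right)}} = - \frac{25804}{\left(-197\right) \left(3 - 197\right)} + \frac{19427}{75 - 131} = - \frac{25804}{\left(-197\right) \left(-194\right)} + \frac{19427}{-56} = - \frac{25804}{38218} + 19427 \left(- \frac{1}{56}\right) = \left(-25804\right) \frac{1}{38218} - \frac{19427}{56} = - \frac{12902}{19109} - \frac{19427}{56} = - \frac{371953055}{1070104}$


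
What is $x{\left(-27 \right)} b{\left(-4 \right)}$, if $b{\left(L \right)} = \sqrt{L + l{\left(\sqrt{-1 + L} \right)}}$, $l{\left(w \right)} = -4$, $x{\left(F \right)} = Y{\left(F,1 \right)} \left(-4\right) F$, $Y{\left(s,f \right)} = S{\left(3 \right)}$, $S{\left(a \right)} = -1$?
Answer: $- 216 i \sqrt{2} \approx - 305.47 i$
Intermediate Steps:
$Y{\left(s,f \right)} = -1$
$x{\left(F \right)} = 4 F$ ($x{\left(F \right)} = \left(-1\right) \left(-4\right) F = 4 F$)
$b{\left(L \right)} = \sqrt{-4 + L}$ ($b{\left(L \right)} = \sqrt{L - 4} = \sqrt{-4 + L}$)
$x{\left(-27 \right)} b{\left(-4 \right)} = 4 \left(-27\right) \sqrt{-4 - 4} = - 108 \sqrt{-8} = - 108 \cdot 2 i \sqrt{2} = - 216 i \sqrt{2}$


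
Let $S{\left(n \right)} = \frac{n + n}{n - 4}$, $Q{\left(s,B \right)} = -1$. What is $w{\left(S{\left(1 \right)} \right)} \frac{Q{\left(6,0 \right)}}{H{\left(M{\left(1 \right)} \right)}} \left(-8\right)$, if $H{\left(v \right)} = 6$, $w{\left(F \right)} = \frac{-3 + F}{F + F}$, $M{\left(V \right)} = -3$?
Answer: $\frac{11}{3} \approx 3.6667$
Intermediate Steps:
$S{\left(n \right)} = \frac{2 n}{-4 + n}$
$w{\left(F \right)} = \frac{-3 + F}{2 F}$
$w{\left(S{\left(1 \right)} \right)} \frac{Q{\left(6,0 \right)}}{H{\left(M{\left(1 \right)} \right)}} \left(-8\right) = \frac{-3 + 2 \cdot 1 \frac{1}{-4 + 1}}{2 \cdot 2 \cdot 1 \frac{1}{-4 + 1}} \left(- \frac{1}{6}\right) \left(-8\right) = \frac{-3 + 2 \cdot 1 \frac{1}{-3}}{2 \cdot 2 \cdot 1 \frac{1}{-3}} \left(\left(-1\right) \frac{1}{6}\right) \left(-8\right) = \frac{-3 + 2 \cdot 1 \left(- \frac{1}{3}\right)}{2 \cdot 2 \cdot 1 \left(- \frac{1}{3}\right)} \left(- \frac{1}{6}\right) \left(-8\right) = \frac{-3 - \frac{2}{3}}{2 \left(- \frac{2}{3}\right)} \left(- \frac{1}{6}\right) \left(-8\right) = \frac{1}{2} \left(- \frac{3}{2}\right) \left(- \frac{11}{3}\right) \left(- \frac{1}{6}\right) \left(-8\right) = \frac{11}{4} \left(- \frac{1}{6}\right) \left(-8\right) = \left(- \frac{11}{24}\right) \left(-8\right) = \frac{11}{3}$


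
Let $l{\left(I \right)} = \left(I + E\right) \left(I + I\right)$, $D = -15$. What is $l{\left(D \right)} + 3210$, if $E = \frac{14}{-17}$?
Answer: $\frac{62640}{17} \approx 3684.7$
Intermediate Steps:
$E = - \frac{14}{17}$ ($E = 14 \left(- \frac{1}{17}\right) = - \frac{14}{17} \approx -0.82353$)
$l{\left(I \right)} = 2 I \left(- \frac{14}{17} + I\right)$ ($l{\left(I \right)} = \left(I - \frac{14}{17}\right) \left(I + I\right) = \left(- \frac{14}{17} + I\right) 2 I = 2 I \left(- \frac{14}{17} + I\right)$)
$l{\left(D \right)} + 3210 = \frac{2}{17} \left(-15\right) \left(-14 + 17 \left(-15\right)\right) + 3210 = \frac{2}{17} \left(-15\right) \left(-14 - 255\right) + 3210 = \frac{2}{17} \left(-15\right) \left(-269\right) + 3210 = \frac{8070}{17} + 3210 = \frac{62640}{17}$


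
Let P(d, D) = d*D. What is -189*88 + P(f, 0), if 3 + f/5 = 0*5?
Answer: -16632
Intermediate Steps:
f = -15 (f = -15 + 5*(0*5) = -15 + 5*0 = -15 + 0 = -15)
P(d, D) = D*d
-189*88 + P(f, 0) = -189*88 + 0*(-15) = -16632 + 0 = -16632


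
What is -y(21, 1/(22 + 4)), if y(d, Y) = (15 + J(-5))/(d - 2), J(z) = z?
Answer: -10/19 ≈ -0.52632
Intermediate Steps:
y(d, Y) = 10/(-2 + d) (y(d, Y) = (15 - 5)/(d - 2) = 10/(-2 + d))
-y(21, 1/(22 + 4)) = -10/(-2 + 21) = -10/19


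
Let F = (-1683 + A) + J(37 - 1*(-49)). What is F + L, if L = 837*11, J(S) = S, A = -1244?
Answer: 6366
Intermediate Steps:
F = -2841 (F = (-1683 - 1244) + (37 - 1*(-49)) = -2927 + (37 + 49) = -2927 + 86 = -2841)
L = 9207
F + L = -2841 + 9207 = 6366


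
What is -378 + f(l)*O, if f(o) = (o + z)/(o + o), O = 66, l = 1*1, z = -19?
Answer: -972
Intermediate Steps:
l = 1
f(o) = (-19 + o)/(2*o) (f(o) = (o - 19)/(o + o) = (-19 + o)/((2*o)) = (-19 + o)*(1/(2*o)) = (-19 + o)/(2*o))
-378 + f(l)*O = -378 + ((½)*(-19 + 1)/1)*66 = -378 + ((½)*1*(-18))*66 = -378 - 9*66 = -378 - 594 = -972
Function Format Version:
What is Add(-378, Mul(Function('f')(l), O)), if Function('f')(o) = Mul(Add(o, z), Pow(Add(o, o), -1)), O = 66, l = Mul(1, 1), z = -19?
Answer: -972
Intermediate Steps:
l = 1
Function('f')(o) = Mul(Rational(1, 2), Pow(o, -1), Add(-19, o)) (Function('f')(o) = Mul(Add(o, -19), Pow(Add(o, o), -1)) = Mul(Add(-19, o), Pow(Mul(2, o), -1)) = Mul(Add(-19, o), Mul(Rational(1, 2), Pow(o, -1))) = Mul(Rational(1, 2), Pow(o, -1), Add(-19, o)))
Add(-378, Mul(Function('f')(l), O)) = Add(-378, Mul(Mul(Rational(1, 2), Pow(1, -1), Add(-19, 1)), 66)) = Add(-378, Mul(Mul(Rational(1, 2), 1, -18), 66)) = Add(-378, Mul(-9, 66)) = Add(-378, -594) = -972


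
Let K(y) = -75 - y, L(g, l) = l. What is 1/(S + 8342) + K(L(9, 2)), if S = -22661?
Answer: -1102564/14319 ≈ -77.000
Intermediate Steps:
1/(S + 8342) + K(L(9, 2)) = 1/(-22661 + 8342) + (-75 - 1*2) = 1/(-14319) + (-75 - 2) = -1/14319 - 77 = -1102564/14319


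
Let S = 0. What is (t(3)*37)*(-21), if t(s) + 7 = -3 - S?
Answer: 7770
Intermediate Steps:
t(s) = -10 (t(s) = -7 + (-3 - 1*0) = -7 + (-3 + 0) = -7 - 3 = -10)
(t(3)*37)*(-21) = -10*37*(-21) = -370*(-21) = 7770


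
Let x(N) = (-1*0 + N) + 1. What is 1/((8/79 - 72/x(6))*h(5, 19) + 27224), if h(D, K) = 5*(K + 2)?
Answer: 79/2066216 ≈ 3.8234e-5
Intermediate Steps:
x(N) = 1 + N (x(N) = (0 + N) + 1 = N + 1 = 1 + N)
h(D, K) = 10 + 5*K (h(D, K) = 5*(2 + K) = 10 + 5*K)
1/((8/79 - 72/x(6))*h(5, 19) + 27224) = 1/((8/79 - 72/(1 + 6))*(10 + 5*19) + 27224) = 1/((8*(1/79) - 72/7)*(10 + 95) + 27224) = 1/((8/79 - 72*⅐)*105 + 27224) = 1/((8/79 - 72/7)*105 + 27224) = 1/(-5632/553*105 + 27224) = 1/(-84480/79 + 27224) = 1/(2066216/79) = 79/2066216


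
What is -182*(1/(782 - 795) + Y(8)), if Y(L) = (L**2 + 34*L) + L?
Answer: -62594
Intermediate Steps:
Y(L) = L**2 + 35*L
-182*(1/(782 - 795) + Y(8)) = -182*(1/(782 - 795) + 8*(35 + 8)) = -182*(1/(-13) + 8*43) = -182*(-1/13 + 344) = -182*4471/13 = -62594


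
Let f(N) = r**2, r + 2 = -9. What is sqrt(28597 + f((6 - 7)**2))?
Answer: sqrt(28718) ≈ 169.46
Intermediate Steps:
r = -11 (r = -2 - 9 = -11)
f(N) = 121 (f(N) = (-11)**2 = 121)
sqrt(28597 + f((6 - 7)**2)) = sqrt(28597 + 121) = sqrt(28718)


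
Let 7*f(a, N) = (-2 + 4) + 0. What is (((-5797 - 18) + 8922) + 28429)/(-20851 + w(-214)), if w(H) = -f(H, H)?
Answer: -73584/48653 ≈ -1.5124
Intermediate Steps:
f(a, N) = 2/7 (f(a, N) = ((-2 + 4) + 0)/7 = (2 + 0)/7 = (1/7)*2 = 2/7)
w(H) = -2/7 (w(H) = -1*2/7 = -2/7)
(((-5797 - 18) + 8922) + 28429)/(-20851 + w(-214)) = (((-5797 - 18) + 8922) + 28429)/(-20851 - 2/7) = ((-5815 + 8922) + 28429)/(-145959/7) = (3107 + 28429)*(-7/145959) = 31536*(-7/145959) = -73584/48653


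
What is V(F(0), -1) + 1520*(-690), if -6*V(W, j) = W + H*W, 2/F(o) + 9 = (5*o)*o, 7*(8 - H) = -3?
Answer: -66074378/63 ≈ -1.0488e+6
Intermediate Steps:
H = 59/7 (H = 8 - ⅐*(-3) = 8 + 3/7 = 59/7 ≈ 8.4286)
F(o) = 2/(-9 + 5*o²) (F(o) = 2/(-9 + (5*o)*o) = 2/(-9 + 5*o²))
V(W, j) = -11*W/7 (V(W, j) = -(W + 59*W/7)/6 = -11*W/7)
V(F(0), -1) + 1520*(-690) = -22/(7*(-9 + 5*0²)) + 1520*(-690) = -22/(7*(-9 + 5*0)) - 1048800 = -22/(7*(-9 + 0)) - 1048800 = -22/(7*(-9)) - 1048800 = -22*(-1)/(7*9) - 1048800 = -11/7*(-2/9) - 1048800 = 22/63 - 1048800 = -66074378/63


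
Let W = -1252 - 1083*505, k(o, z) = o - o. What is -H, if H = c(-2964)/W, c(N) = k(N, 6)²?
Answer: 0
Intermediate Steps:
k(o, z) = 0
W = -548167 (W = -1252 - 546915 = -548167)
c(N) = 0 (c(N) = 0² = 0)
H = 0 (H = 0/(-548167) = 0*(-1/548167) = 0)
-H = -1*0 = 0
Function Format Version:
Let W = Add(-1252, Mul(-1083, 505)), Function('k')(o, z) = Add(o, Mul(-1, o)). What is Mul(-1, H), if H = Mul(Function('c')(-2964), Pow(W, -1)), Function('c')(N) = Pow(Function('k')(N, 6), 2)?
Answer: 0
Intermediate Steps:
Function('k')(o, z) = 0
W = -548167 (W = Add(-1252, -546915) = -548167)
Function('c')(N) = 0 (Function('c')(N) = Pow(0, 2) = 0)
H = 0 (H = Mul(0, Pow(-548167, -1)) = Mul(0, Rational(-1, 548167)) = 0)
Mul(-1, H) = Mul(-1, 0) = 0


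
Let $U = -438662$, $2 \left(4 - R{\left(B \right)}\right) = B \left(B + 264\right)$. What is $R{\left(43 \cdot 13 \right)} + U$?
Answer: $- \frac{1337373}{2} \approx -6.6869 \cdot 10^{5}$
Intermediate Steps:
$R{\left(B \right)} = 4 - \frac{B \left(264 + B\right)}{2}$ ($R{\left(B \right)} = 4 - \frac{B \left(B + 264\right)}{2} = 4 - \frac{B \left(264 + B\right)}{2}$)
$R{\left(43 \cdot 13 \right)} + U = \left(4 - 132 \cdot 43 \cdot 13 - \frac{\left(43 \cdot 13\right)^{2}}{2}\right) - 438662 = \left(4 - 73788 - \frac{559^{2}}{2}\right) - 438662 = \left(4 - 73788 - \frac{312481}{2}\right) - 438662 = - \frac{460049}{2} - 438662 = - \frac{1337373}{2}$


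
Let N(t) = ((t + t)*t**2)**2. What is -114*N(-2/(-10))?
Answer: -456/15625 ≈ -0.029184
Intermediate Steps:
N(t) = 4*t**6 (N(t) = ((2*t)*t**2)**2 = (2*t**3)**2 = 4*t**6)
-114*N(-2/(-10)) = -456*(-2/(-10))**6 = -456*(-2*(-1/10))**6 = -456*(1/5)**6 = -456/15625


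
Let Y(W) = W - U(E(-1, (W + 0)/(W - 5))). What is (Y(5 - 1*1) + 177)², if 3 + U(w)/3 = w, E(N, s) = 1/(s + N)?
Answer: 908209/25 ≈ 36328.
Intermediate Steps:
E(N, s) = 1/(N + s)
U(w) = -9 + 3*w
Y(W) = 9 + W - 3/(-1 + W/(-5 + W)) (Y(W) = W - (-9 + 3/(-1 + (W + 0)/(W - 5))) = W - (-9 + 3/(-1 + W/(-5 + W))) = W + (9 - 3/(-1 + W/(-5 + W))) = 9 + W - 3/(-1 + W/(-5 + W)))
(Y(5 - 1*1) + 177)² = ((12 + 2*(5 - 1*1)/5) + 177)² = ((12 + 2*(5 - 1)/5) + 177)² = ((12 + (⅖)*4) + 177)² = ((12 + 8/5) + 177)² = (68/5 + 177)² = (953/5)² = 908209/25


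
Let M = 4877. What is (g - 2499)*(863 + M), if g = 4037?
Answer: 8828120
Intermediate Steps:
(g - 2499)*(863 + M) = (4037 - 2499)*(863 + 4877) = 1538*5740 = 8828120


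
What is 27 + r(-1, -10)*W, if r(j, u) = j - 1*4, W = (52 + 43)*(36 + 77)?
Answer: -53648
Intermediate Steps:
W = 10735 (W = 95*113 = 10735)
r(j, u) = -4 + j (r(j, u) = j - 4 = -4 + j)
27 + r(-1, -10)*W = 27 + (-4 - 1)*10735 = 27 - 5*10735 = 27 - 53675 = -53648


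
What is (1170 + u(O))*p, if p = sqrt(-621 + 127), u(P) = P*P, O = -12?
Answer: 1314*I*sqrt(494) ≈ 29205.0*I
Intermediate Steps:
u(P) = P**2
p = I*sqrt(494) (p = sqrt(-494) = I*sqrt(494) ≈ 22.226*I)
(1170 + u(O))*p = (1170 + (-12)**2)*(I*sqrt(494)) = (1170 + 144)*(I*sqrt(494)) = 1314*(I*sqrt(494)) = 1314*I*sqrt(494)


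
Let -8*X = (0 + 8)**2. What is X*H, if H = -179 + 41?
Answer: 1104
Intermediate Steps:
H = -138
X = -8 (X = -(0 + 8)**2/8 = -1/8*8**2 = -1/8*64 = -8)
X*H = -8*(-138) = 1104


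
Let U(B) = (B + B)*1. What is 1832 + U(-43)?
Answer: 1746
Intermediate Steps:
U(B) = 2*B (U(B) = (2*B)*1 = 2*B)
1832 + U(-43) = 1832 + 2*(-43) = 1832 - 86 = 1746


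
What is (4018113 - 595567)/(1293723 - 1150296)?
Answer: 3422546/143427 ≈ 23.863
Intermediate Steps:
(4018113 - 595567)/(1293723 - 1150296) = 3422546/143427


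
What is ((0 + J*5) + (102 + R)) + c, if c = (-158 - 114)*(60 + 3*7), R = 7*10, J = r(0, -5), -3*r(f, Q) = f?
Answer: -21860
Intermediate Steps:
r(f, Q) = -f/3
J = 0 (J = -⅓*0 = 0)
R = 70
c = -22032 (c = -272*(60 + 21) = -272*81 = -22032)
((0 + J*5) + (102 + R)) + c = ((0 + 0*5) + (102 + 70)) - 22032 = ((0 + 0) + 172) - 22032 = (0 + 172) - 22032 = 172 - 22032 = -21860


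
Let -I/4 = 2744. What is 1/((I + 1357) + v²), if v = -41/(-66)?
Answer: -4356/41898683 ≈ -0.00010397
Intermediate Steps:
I = -10976 (I = -4*2744 = -10976)
v = 41/66 (v = -41*(-1/66) = 41/66 ≈ 0.62121)
1/((I + 1357) + v²) = 1/((-10976 + 1357) + (41/66)²) = 1/(-9619 + 1681/4356) = 1/(-41898683/4356) = -4356/41898683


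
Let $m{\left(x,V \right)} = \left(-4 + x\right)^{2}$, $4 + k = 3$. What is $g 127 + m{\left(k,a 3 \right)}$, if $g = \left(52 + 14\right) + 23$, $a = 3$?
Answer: $11328$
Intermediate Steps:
$k = -1$ ($k = -4 + 3 = -1$)
$g = 89$ ($g = 66 + 23 = 89$)
$g 127 + m{\left(k,a 3 \right)} = 89 \cdot 127 + \left(-4 - 1\right)^{2} = 11303 + \left(-5\right)^{2} = 11303 + 25 = 11328$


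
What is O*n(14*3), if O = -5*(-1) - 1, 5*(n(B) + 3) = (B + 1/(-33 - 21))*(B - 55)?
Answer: -60562/135 ≈ -448.61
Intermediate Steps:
n(B) = -3 + (-55 + B)*(-1/54 + B)/5 (n(B) = -3 + ((B + 1/(-33 - 21))*(B - 55))/5 = -3 + ((B + 1/(-54))*(-55 + B))/5 = -3 + ((B - 1/54)*(-55 + B))/5 = -3 + ((-1/54 + B)*(-55 + B))/5 = -3 + ((-55 + B)*(-1/54 + B))/5 = -3 + (-55 + B)*(-1/54 + B)/5)
O = 4 (O = 5 - 1 = 4)
O*n(14*3) = 4*(-151/54 - 20797*3/135 + (14*3)²/5) = 4*(-151/54 - 2971/270*42 + (⅕)*42²) = 4*(-151/54 - 20797/45 + (⅕)*1764) = 4*(-151/54 - 20797/45 + 1764/5) = 4*(-30281/270) = -60562/135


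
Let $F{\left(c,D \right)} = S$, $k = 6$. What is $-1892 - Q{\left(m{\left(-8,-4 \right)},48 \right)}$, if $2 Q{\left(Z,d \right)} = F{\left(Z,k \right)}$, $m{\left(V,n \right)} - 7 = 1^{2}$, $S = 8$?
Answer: $-1896$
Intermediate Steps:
$m{\left(V,n \right)} = 8$ ($m{\left(V,n \right)} = 7 + 1^{2} = 7 + 1 = 8$)
$F{\left(c,D \right)} = 8$
$Q{\left(Z,d \right)} = 4$ ($Q{\left(Z,d \right)} = \frac{1}{2} \cdot 8 = 4$)
$-1892 - Q{\left(m{\left(-8,-4 \right)},48 \right)} = -1892 - 4 = -1896$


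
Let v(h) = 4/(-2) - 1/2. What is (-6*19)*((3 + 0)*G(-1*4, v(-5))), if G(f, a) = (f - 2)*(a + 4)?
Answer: 3078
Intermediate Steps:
v(h) = -5/2 (v(h) = 4*(-1/2) - 1*1/2 = -2 - 1/2 = -5/2)
G(f, a) = (-2 + f)*(4 + a)
(-6*19)*((3 + 0)*G(-1*4, v(-5))) = (-6*19)*((3 + 0)*(-8 - 2*(-5/2) + 4*(-1*4) - (-5)*4/2)) = -342*(-8 + 5 + 4*(-4) - 5/2*(-4)) = -342*(-8 + 5 - 16 + 10) = -342*(-9) = -114*(-27) = 3078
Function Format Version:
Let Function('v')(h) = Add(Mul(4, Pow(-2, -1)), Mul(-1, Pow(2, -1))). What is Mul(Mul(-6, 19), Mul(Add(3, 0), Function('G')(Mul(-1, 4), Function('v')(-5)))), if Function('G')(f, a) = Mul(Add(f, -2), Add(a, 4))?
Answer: 3078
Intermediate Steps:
Function('v')(h) = Rational(-5, 2) (Function('v')(h) = Add(Mul(4, Rational(-1, 2)), Mul(-1, Rational(1, 2))) = Add(-2, Rational(-1, 2)) = Rational(-5, 2))
Function('G')(f, a) = Mul(Add(-2, f), Add(4, a))
Mul(Mul(-6, 19), Mul(Add(3, 0), Function('G')(Mul(-1, 4), Function('v')(-5)))) = Mul(Mul(-6, 19), Mul(Add(3, 0), Add(-8, Mul(-2, Rational(-5, 2)), Mul(4, Mul(-1, 4)), Mul(Rational(-5, 2), Mul(-1, 4))))) = Mul(-114, Mul(3, Add(-8, 5, Mul(4, -4), Mul(Rational(-5, 2), -4)))) = Mul(-114, Mul(3, Add(-8, 5, -16, 10))) = Mul(-114, Mul(3, -9)) = Mul(-114, -27) = 3078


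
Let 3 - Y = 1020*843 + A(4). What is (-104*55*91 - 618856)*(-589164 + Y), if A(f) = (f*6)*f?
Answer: 1651089130992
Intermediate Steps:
A(f) = 6*f**2 (A(f) = (6*f)*f = 6*f**2)
Y = -859953 (Y = 3 - (1020*843 + 6*4**2) = 3 - (859860 + 6*16) = 3 - (859860 + 96) = 3 - 1*859956 = 3 - 859956 = -859953)
(-104*55*91 - 618856)*(-589164 + Y) = (-104*55*91 - 618856)*(-589164 - 859953) = (-5720*91 - 618856)*(-1449117) = (-520520 - 618856)*(-1449117) = -1139376*(-1449117) = 1651089130992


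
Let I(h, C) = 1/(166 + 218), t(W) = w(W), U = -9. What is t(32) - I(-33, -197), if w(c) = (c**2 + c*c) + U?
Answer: 782975/384 ≈ 2039.0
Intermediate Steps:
w(c) = -9 + 2*c**2 (w(c) = (c**2 + c*c) - 9 = (c**2 + c**2) - 9 = 2*c**2 - 9 = -9 + 2*c**2)
t(W) = -9 + 2*W**2
I(h, C) = 1/384
t(32) - I(-33, -197) = (-9 + 2*32**2) - 1*1/384 = (-9 + 2*1024) - 1/384 = (-9 + 2048) - 1/384 = 2039 - 1/384 = 782975/384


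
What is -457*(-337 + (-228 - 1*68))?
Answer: 289281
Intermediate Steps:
-457*(-337 + (-228 - 1*68)) = -457*(-337 + (-228 - 68)) = -457*(-337 - 296) = -457*(-633) = 289281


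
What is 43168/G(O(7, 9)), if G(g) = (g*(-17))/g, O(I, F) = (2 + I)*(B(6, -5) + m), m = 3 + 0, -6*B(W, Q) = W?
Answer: -43168/17 ≈ -2539.3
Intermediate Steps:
B(W, Q) = -W/6
m = 3
O(I, F) = 4 + 2*I (O(I, F) = (2 + I)*(-⅙*6 + 3) = (2 + I)*(-1 + 3) = (2 + I)*2 = 4 + 2*I)
G(g) = -17 (G(g) = (-17*g)/g = -17)
43168/G(O(7, 9)) = 43168/(-17) = 43168*(-1/17) = -43168/17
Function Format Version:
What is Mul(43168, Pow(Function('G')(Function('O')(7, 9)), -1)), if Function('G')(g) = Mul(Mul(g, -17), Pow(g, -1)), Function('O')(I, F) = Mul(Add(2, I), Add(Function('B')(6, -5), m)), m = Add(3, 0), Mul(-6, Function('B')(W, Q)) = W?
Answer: Rational(-43168, 17) ≈ -2539.3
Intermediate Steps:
Function('B')(W, Q) = Mul(Rational(-1, 6), W)
m = 3
Function('O')(I, F) = Add(4, Mul(2, I)) (Function('O')(I, F) = Mul(Add(2, I), Add(Mul(Rational(-1, 6), 6), 3)) = Mul(Add(2, I), Add(-1, 3)) = Mul(Add(2, I), 2) = Add(4, Mul(2, I)))
Function('G')(g) = -17 (Function('G')(g) = Mul(Mul(-17, g), Pow(g, -1)) = -17)
Mul(43168, Pow(Function('G')(Function('O')(7, 9)), -1)) = Mul(43168, Pow(-17, -1)) = Mul(43168, Rational(-1, 17)) = Rational(-43168, 17)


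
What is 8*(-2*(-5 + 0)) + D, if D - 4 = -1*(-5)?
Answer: 89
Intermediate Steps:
D = 9 (D = 4 - 1*(-5) = 4 + 5 = 9)
8*(-2*(-5 + 0)) + D = 8*(-2*(-5 + 0)) + 9 = 8*(-2*(-5)) + 9 = 8*10 + 9 = 80 + 9 = 89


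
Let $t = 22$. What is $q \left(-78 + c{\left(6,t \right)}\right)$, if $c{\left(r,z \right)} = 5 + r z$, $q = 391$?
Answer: $23069$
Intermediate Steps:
$q \left(-78 + c{\left(6,t \right)}\right) = 391 \left(-78 + \left(5 + 6 \cdot 22\right)\right) = 391 \left(-78 + \left(5 + 132\right)\right) = 391 \left(-78 + 137\right) = 391 \cdot 59 = 23069$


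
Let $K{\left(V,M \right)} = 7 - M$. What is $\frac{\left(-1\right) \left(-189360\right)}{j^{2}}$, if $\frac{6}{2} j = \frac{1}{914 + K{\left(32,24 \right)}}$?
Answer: $1371246842160$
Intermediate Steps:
$j = \frac{1}{2691}$ ($j = \frac{1}{3 \left(914 + \left(7 - 24\right)\right)} = \frac{1}{3 \left(914 - 17\right)} = \frac{1}{3 \cdot 897} = \frac{1}{3} \cdot \frac{1}{897} = \frac{1}{2691} \approx 0.00037161$)
$\frac{\left(-1\right) \left(-189360\right)}{j^{2}} = \frac{\left(-1\right) \left(-189360\right)}{\left(\frac{1}{2691}\right)^{2}} = 189360 \frac{1}{\frac{1}{7241481}} = 189360 \cdot 7241481 = 1371246842160$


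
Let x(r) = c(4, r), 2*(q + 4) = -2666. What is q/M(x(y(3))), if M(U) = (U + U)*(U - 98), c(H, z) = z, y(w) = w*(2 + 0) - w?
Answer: 1337/570 ≈ 2.3456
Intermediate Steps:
q = -1337 (q = -4 + (½)*(-2666) = -4 - 1333 = -1337)
y(w) = w (y(w) = w*2 - w = 2*w - w = w)
x(r) = r
M(U) = 2*U*(-98 + U) (M(U) = (2*U)*(-98 + U) = 2*U*(-98 + U))
q/M(x(y(3))) = -1337*1/(6*(-98 + 3)) = -1337/(2*3*(-95)) = -1337/(-570) = -1337*(-1/570) = 1337/570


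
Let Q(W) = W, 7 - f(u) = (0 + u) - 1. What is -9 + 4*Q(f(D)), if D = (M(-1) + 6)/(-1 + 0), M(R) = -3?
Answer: 35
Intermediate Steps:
D = -3 (D = (-3 + 6)/(-1 + 0) = 3/(-1) = 3*(-1) = -3)
f(u) = 8 - u (f(u) = 7 - ((0 + u) - 1) = 7 - (u - 1) = 7 - (-1 + u) = 7 + (1 - u) = 8 - u)
-9 + 4*Q(f(D)) = -9 + 4*(8 - 1*(-3)) = -9 + 4*(8 + 3) = -9 + 4*11 = -9 + 44 = 35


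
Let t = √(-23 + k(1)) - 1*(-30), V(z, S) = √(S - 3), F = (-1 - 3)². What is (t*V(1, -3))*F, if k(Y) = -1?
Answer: -192 + 480*I*√6 ≈ -192.0 + 1175.8*I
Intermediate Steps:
F = 16 (F = (-4)² = 16)
V(z, S) = √(-3 + S)
t = 30 + 2*I*√6 (t = √(-23 - 1) - 1*(-30) = √(-24) + 30 = 2*I*√6 + 30 = 30 + 2*I*√6 ≈ 30.0 + 4.899*I)
(t*V(1, -3))*F = ((30 + 2*I*√6)*√(-3 - 3))*16 = ((30 + 2*I*√6)*√(-6))*16 = ((30 + 2*I*√6)*(I*√6))*16 = (I*√6*(30 + 2*I*√6))*16 = 16*I*√6*(30 + 2*I*√6)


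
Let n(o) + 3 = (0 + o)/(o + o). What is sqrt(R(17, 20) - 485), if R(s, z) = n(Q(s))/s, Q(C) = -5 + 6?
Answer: I*sqrt(560830)/34 ≈ 22.026*I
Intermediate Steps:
Q(C) = 1
n(o) = -5/2 (n(o) = -3 + (0 + o)/(o + o) = -3 + o/((2*o)) = -3 + o*(1/(2*o)) = -3 + 1/2 = -5/2)
R(s, z) = -5/(2*s)
sqrt(R(17, 20) - 485) = sqrt(-5/2/17 - 485) = sqrt(-5/2*1/17 - 485) = sqrt(-5/34 - 485) = sqrt(-16495/34) = I*sqrt(560830)/34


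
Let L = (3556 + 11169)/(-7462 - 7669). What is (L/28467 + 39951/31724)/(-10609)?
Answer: -17207793969427/144967858429449132 ≈ -0.00011870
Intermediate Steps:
L = -14725/15131 (L = 14725/(-15131) = 14725*(-1/15131) = -14725/15131 ≈ -0.97317)
(L/28467 + 39951/31724)/(-10609) = (-14725/15131/28467 + 39951/31724)/(-10609) = (-14725/15131*1/28467 + 39951*(1/31724))*(-1/10609) = (-14725/430734177 + 39951/31724)*(-1/10609) = (17207793969427/13664611031148)*(-1/10609) = -17207793969427/144967858429449132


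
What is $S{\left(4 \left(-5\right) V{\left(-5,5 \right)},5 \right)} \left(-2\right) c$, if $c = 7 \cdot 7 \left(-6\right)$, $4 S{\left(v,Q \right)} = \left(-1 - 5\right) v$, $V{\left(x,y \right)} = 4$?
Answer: $70560$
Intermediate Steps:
$S{\left(v,Q \right)} = - \frac{3 v}{2}$ ($S{\left(v,Q \right)} = \frac{\left(-1 - 5\right) v}{4} = \frac{\left(-6\right) v}{4} = - \frac{3 v}{2}$)
$c = -294$ ($c = 49 \left(-6\right) = -294$)
$S{\left(4 \left(-5\right) V{\left(-5,5 \right)},5 \right)} \left(-2\right) c = - \frac{3 \cdot 4 \left(-5\right) 4}{2} \left(-2\right) \left(-294\right) = - \frac{3 \left(\left(-20\right) 4\right)}{2} \left(-2\right) \left(-294\right) = \left(- \frac{3}{2}\right) \left(-80\right) \left(-2\right) \left(-294\right) = 120 \left(-2\right) \left(-294\right) = \left(-240\right) \left(-294\right) = 70560$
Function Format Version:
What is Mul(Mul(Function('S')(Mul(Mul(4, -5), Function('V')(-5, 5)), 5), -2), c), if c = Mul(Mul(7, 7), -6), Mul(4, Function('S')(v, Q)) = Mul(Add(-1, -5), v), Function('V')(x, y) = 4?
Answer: 70560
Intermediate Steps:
Function('S')(v, Q) = Mul(Rational(-3, 2), v) (Function('S')(v, Q) = Mul(Rational(1, 4), Mul(Add(-1, -5), v)) = Mul(Rational(1, 4), Mul(-6, v)) = Mul(Rational(-3, 2), v))
c = -294 (c = Mul(49, -6) = -294)
Mul(Mul(Function('S')(Mul(Mul(4, -5), Function('V')(-5, 5)), 5), -2), c) = Mul(Mul(Mul(Rational(-3, 2), Mul(Mul(4, -5), 4)), -2), -294) = Mul(Mul(Mul(Rational(-3, 2), Mul(-20, 4)), -2), -294) = Mul(Mul(Mul(Rational(-3, 2), -80), -2), -294) = Mul(Mul(120, -2), -294) = Mul(-240, -294) = 70560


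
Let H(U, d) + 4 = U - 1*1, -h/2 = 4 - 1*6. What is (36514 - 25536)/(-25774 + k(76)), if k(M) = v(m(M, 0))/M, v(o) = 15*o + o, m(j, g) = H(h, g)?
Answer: -104291/244855 ≈ -0.42593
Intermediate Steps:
h = 4 (h = -2*(4 - 1*6) = -2*(4 - 6) = -2*(-2) = 4)
H(U, d) = -5 + U (H(U, d) = -4 + (U - 1*1) = -4 + (U - 1) = -4 + (-1 + U) = -5 + U)
m(j, g) = -1 (m(j, g) = -5 + 4 = -1)
v(o) = 16*o
k(M) = -16/M (k(M) = (16*(-1))/M = -16/M)
(36514 - 25536)/(-25774 + k(76)) = (36514 - 25536)/(-25774 - 16/76) = 10978/(-25774 - 16*1/76) = 10978/(-25774 - 4/19) = 10978/(-489710/19) = 10978*(-19/489710) = -104291/244855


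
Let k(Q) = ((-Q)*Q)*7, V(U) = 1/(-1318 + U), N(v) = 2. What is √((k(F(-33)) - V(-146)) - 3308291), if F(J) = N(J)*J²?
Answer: I*√19565119865730/732 ≈ 6042.7*I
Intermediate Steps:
F(J) = 2*J²
k(Q) = -7*Q² (k(Q) = -Q²*7 = -7*Q²)
√((k(F(-33)) - V(-146)) - 3308291) = √((-7*(2*(-33)²)² - 1/(-1318 - 146)) - 3308291) = √((-7*(2*1089)² - 1/(-1464)) - 3308291) = √((-7*2178² - 1*(-1/1464)) - 3308291) = √((-7*4743684 + 1/1464) - 3308291) = √((-33205788 + 1/1464) - 3308291) = √(-48613273631/1464 - 3308291) = √(-53456611655/1464) = I*√19565119865730/732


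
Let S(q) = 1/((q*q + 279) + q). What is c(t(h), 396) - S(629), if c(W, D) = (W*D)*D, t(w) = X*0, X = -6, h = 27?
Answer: -1/396549 ≈ -2.5218e-6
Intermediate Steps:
t(w) = 0 (t(w) = -6*0 = 0)
S(q) = 1/(279 + q + q²) (S(q) = 1/((q² + 279) + q) = 1/((279 + q²) + q) = 1/(279 + q + q²))
c(W, D) = W*D² (c(W, D) = (D*W)*D = W*D²)
c(t(h), 396) - S(629) = 0*396² - 1/(279 + 629 + 629²) = 0*156816 - 1/(279 + 629 + 395641) = 0 - 1/396549 = -1/396549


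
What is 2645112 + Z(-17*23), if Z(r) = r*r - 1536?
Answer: 2796457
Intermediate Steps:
Z(r) = -1536 + r² (Z(r) = r² - 1536 = -1536 + r²)
2645112 + Z(-17*23) = 2645112 + (-1536 + (-17*23)²) = 2645112 + (-1536 + (-391)²) = 2645112 + (-1536 + 152881) = 2645112 + 151345 = 2796457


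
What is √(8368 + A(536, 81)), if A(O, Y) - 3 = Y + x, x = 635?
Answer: √9087 ≈ 95.326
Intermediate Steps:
A(O, Y) = 638 + Y (A(O, Y) = 3 + (Y + 635) = 3 + (635 + Y) = 638 + Y)
√(8368 + A(536, 81)) = √(8368 + (638 + 81)) = √(8368 + 719) = √9087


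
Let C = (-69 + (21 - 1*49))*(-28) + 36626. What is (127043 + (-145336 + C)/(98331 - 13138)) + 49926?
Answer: 15076414023/85193 ≈ 1.7697e+5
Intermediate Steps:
C = 39342 (C = (-69 + (21 - 49))*(-28) + 36626 = (-69 - 28)*(-28) + 36626 = -97*(-28) + 36626 = 2716 + 36626 = 39342)
(127043 + (-145336 + C)/(98331 - 13138)) + 49926 = (127043 + (-145336 + 39342)/(98331 - 13138)) + 49926 = (127043 - 105994/85193) + 49926 = 10823068305/85193 + 49926 = 15076414023/85193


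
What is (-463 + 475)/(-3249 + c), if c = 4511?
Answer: 6/631 ≈ 0.0095087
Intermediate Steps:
(-463 + 475)/(-3249 + c) = (-463 + 475)/(-3249 + 4511) = 12/1262 = 12*(1/1262) = 6/631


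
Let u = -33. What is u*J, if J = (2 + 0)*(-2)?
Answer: 132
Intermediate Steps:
J = -4 (J = 2*(-2) = -4)
u*J = -33*(-4) = 132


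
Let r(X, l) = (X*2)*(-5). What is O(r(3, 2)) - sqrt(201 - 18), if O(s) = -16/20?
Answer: -4/5 - sqrt(183) ≈ -14.328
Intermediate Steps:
r(X, l) = -10*X (r(X, l) = (2*X)*(-5) = -10*X)
O(s) = -4/5 (O(s) = -16*1/20 = -4/5)
O(r(3, 2)) - sqrt(201 - 18) = -4/5 - sqrt(201 - 18) = -4/5 - sqrt(183)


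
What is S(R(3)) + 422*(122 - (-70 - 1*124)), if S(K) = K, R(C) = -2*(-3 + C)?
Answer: 133352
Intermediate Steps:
R(C) = 6 - 2*C
S(R(3)) + 422*(122 - (-70 - 1*124)) = (6 - 2*3) + 422*(122 - (-70 - 1*124)) = (6 - 6) + 422*(122 - (-70 - 124)) = 0 + 422*(122 - 1*(-194)) = 0 + 422*(122 + 194) = 0 + 422*316 = 0 + 133352 = 133352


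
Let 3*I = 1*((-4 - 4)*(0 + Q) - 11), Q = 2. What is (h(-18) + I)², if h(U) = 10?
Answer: 1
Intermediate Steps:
I = -9 (I = (1*((-4 - 4)*(0 + 2) - 11))/3 = (1*(-8*2 - 11))/3 = (1*(-16 - 11))/3 = (1*(-27))/3 = (⅓)*(-27) = -9)
(h(-18) + I)² = (10 - 9)² = 1² = 1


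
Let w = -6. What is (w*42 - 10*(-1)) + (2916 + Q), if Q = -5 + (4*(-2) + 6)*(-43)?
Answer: 2755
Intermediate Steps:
Q = 81 (Q = -5 + (-8 + 6)*(-43) = -5 - 2*(-43) = -5 + 86 = 81)
(w*42 - 10*(-1)) + (2916 + Q) = (-6*42 - 10*(-1)) + (2916 + 81) = (-252 + 10) + 2997 = -242 + 2997 = 2755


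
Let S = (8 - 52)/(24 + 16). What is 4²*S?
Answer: -88/5 ≈ -17.600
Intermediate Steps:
S = -11/10 (S = -44/40 = -44*1/40 = -11/10 ≈ -1.1000)
4²*S = 4²*(-11/10) = 16*(-11/10) = -88/5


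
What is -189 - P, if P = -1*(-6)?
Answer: -195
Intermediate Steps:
P = 6
-189 - P = -189 - 1*6 = -189 - 6 = -195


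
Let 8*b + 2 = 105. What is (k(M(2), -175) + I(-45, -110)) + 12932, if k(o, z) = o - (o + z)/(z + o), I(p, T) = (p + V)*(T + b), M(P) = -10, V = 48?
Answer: 101037/8 ≈ 12630.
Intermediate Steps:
b = 103/8 (b = -¼ + (⅛)*105 = -¼ + 105/8 = 103/8 ≈ 12.875)
I(p, T) = (48 + p)*(103/8 + T) (I(p, T) = (p + 48)*(T + 103/8) = (48 + p)*(103/8 + T))
k(o, z) = -1 + o (k(o, z) = o - (o + z)/(o + z) = o - 1*1 = o - 1 = -1 + o)
(k(M(2), -175) + I(-45, -110)) + 12932 = ((-1 - 10) + (618 + 48*(-110) + (103/8)*(-45) - 110*(-45))) + 12932 = (-11 + (618 - 5280 - 4635/8 + 4950)) + 12932 = (-11 - 2331/8) + 12932 = -2419/8 + 12932 = 101037/8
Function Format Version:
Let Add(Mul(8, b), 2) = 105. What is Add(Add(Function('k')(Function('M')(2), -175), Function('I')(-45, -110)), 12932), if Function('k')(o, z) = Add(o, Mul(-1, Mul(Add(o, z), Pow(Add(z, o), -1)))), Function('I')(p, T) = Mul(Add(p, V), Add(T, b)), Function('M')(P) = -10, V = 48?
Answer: Rational(101037, 8) ≈ 12630.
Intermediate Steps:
b = Rational(103, 8) (b = Add(Rational(-1, 4), Mul(Rational(1, 8), 105)) = Add(Rational(-1, 4), Rational(105, 8)) = Rational(103, 8) ≈ 12.875)
Function('I')(p, T) = Mul(Add(48, p), Add(Rational(103, 8), T)) (Function('I')(p, T) = Mul(Add(p, 48), Add(T, Rational(103, 8))) = Mul(Add(48, p), Add(Rational(103, 8), T)))
Function('k')(o, z) = Add(-1, o) (Function('k')(o, z) = Add(o, Mul(-1, Mul(Add(o, z), Pow(Add(o, z), -1)))) = Add(o, Mul(-1, 1)) = Add(o, -1) = Add(-1, o))
Add(Add(Function('k')(Function('M')(2), -175), Function('I')(-45, -110)), 12932) = Add(Add(Add(-1, -10), Add(618, Mul(48, -110), Mul(Rational(103, 8), -45), Mul(-110, -45))), 12932) = Add(Add(-11, Add(618, -5280, Rational(-4635, 8), 4950)), 12932) = Add(Add(-11, Rational(-2331, 8)), 12932) = Add(Rational(-2419, 8), 12932) = Rational(101037, 8)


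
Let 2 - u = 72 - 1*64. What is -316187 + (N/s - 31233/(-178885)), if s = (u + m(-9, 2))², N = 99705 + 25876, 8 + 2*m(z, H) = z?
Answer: -47478010271602/150442285 ≈ -3.1559e+5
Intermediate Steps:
m(z, H) = -4 + z/2
u = -6 (u = 2 - (72 - 1*64) = 2 - (72 - 64) = 2 - 1*8 = 2 - 8 = -6)
N = 125581
s = 841/4 (s = (-6 + (-4 + (½)*(-9)))² = (-6 + (-4 - 9/2))² = (-6 - 17/2)² = (-29/2)² = 841/4 ≈ 210.25)
-316187 + (N/s - 31233/(-178885)) = -316187 + (125581/(841/4) - 31233/(-178885)) = -316187 + (125581*(4/841) - 31233*(-1/178885)) = -316187 + (502324/841 + 31233/178885) = -316187 + 89884495693/150442285 = -47478010271602/150442285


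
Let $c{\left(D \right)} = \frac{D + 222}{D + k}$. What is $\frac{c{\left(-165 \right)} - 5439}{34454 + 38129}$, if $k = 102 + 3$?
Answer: $- \frac{108799}{1451660} \approx -0.074948$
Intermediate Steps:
$k = 105$
$c{\left(D \right)} = \frac{222 + D}{105 + D}$ ($c{\left(D \right)} = \frac{D + 222}{D + 105} = \frac{222 + D}{105 + D}$)
$\frac{c{\left(-165 \right)} - 5439}{34454 + 38129} = \frac{\frac{222 - 165}{105 - 165} - 5439}{34454 + 38129} = \frac{\frac{1}{-60} \cdot 57 - 5439}{72583} = \left(\left(- \frac{1}{60}\right) 57 - 5439\right) \frac{1}{72583} = \left(- \frac{19}{20} - 5439\right) \frac{1}{72583} = \left(- \frac{108799}{20}\right) \frac{1}{72583} = - \frac{108799}{1451660}$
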